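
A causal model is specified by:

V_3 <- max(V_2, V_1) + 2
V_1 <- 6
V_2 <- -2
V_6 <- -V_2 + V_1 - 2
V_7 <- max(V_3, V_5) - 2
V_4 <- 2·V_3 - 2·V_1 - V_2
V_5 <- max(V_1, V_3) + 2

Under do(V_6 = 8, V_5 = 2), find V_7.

6

Setting V_6 = 8, V_5 = 2 by intervention discards those variables' equations.
V_3 = max(V_2, V_1) + 2  [with V_2=-2, V_1=6]  = 8
V_7 = max(V_3, V_5) - 2  [with V_3=8, V_5=2]  = 6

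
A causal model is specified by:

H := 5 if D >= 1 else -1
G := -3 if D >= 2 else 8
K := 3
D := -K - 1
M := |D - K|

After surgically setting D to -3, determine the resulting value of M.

do(D=-3) replaces the equation D := -K - 1 with the constant D = -3.
M = |D - K|  [with D=-3, K=3]  = 6

6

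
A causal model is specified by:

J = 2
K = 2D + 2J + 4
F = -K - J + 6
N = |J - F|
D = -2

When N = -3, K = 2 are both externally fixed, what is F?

2

Under do(N = -3, K = 2), each intervened variable's structural equation is replaced by its fixed value.
F = -K - J + 6  [with K=2, J=2]  = 2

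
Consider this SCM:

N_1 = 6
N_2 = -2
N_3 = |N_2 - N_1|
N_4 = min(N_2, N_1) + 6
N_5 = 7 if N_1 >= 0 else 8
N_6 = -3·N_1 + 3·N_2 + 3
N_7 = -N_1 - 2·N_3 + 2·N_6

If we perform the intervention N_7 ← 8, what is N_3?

8

Intervening sets N_7 = 8 and removes its equation (N_7 = -N_1 - 2·N_3 + 2·N_6).
N_3 is not downstream of the intervention, so its value is determined by the original equations.
N_3 = |N_2 - N_1|  [with N_2=-2, N_1=6]  = 8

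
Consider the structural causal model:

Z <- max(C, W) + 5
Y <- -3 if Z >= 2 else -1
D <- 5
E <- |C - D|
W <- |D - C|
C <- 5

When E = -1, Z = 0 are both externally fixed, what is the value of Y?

-1

Setting E = -1, Z = 0 by intervention discards those variables' equations.
Y = -3 if Z >= 2 else -1  [with Z=0]  = -1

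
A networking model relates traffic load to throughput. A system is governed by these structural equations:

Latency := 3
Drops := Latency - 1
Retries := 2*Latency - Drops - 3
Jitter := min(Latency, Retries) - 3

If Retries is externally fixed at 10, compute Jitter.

The intervention breaks the incoming arrows to Retries: Retries := 2*Latency - Drops - 3 no longer applies, and Retries = 10.
Jitter = min(Latency, Retries) - 3  [with Latency=3, Retries=10]  = 0

0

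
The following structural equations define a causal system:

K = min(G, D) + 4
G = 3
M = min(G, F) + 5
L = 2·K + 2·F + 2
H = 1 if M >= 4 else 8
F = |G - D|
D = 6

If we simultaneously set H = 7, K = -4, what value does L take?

0

Setting H = 7, K = -4 by intervention discards those variables' equations.
F = |G - D|  [with G=3, D=6]  = 3
L = 2·K + 2·F + 2  [with K=-4, F=3]  = 0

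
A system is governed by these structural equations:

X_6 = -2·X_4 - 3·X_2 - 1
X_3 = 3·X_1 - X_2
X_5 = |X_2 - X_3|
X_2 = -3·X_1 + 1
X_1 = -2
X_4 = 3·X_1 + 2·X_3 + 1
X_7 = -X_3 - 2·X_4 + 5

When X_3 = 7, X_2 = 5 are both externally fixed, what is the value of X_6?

-34

Setting X_3 = 7, X_2 = 5 by intervention discards those variables' equations.
X_4 = 3·X_1 + 2·X_3 + 1  [with X_1=-2, X_3=7]  = 9
X_6 = -2·X_4 - 3·X_2 - 1  [with X_4=9, X_2=5]  = -34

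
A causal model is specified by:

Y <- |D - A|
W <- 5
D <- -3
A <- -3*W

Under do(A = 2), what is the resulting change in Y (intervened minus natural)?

The intervention breaks the incoming arrows to A: A <- -3*W no longer applies, and A = 2.
Y = |D - A|  [with D=-3, A=2]  = 5
Without intervention: A = -3*W  [with W=5]  = -15; Y = |D - A|  [with D=-3, A=-15]  = 12.
Change = 5 − 12 = -7.

-7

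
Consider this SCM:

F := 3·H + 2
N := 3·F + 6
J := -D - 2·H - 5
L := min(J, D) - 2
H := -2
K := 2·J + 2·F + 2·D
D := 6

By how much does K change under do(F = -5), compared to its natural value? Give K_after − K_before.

Under do(F=-5), the mechanism F := 3·H + 2 is discarded; F is fixed at -5.
J = -D - 2·H - 5  [with D=6, H=-2]  = -7
K = 2·J + 2·F + 2·D  [with J=-7, F=-5, D=6]  = -12
Without intervention: J = -D - 2·H - 5  [with D=6, H=-2]  = -7; F = 3·H + 2  [with H=-2]  = -4; K = 2·J + 2·F + 2·D  [with J=-7, F=-4, D=6]  = -10.
Change = -12 − (-10) = -2.

-2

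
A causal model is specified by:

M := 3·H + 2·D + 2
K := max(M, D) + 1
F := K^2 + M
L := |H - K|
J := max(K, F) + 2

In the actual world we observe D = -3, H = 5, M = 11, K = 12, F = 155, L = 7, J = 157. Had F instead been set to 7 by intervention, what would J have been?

14

Under do(F=7), the mechanism F := K^2 + M is discarded; F is fixed at 7.
M = 3·H + 2·D + 2  [with H=5, D=-3]  = 11
K = max(M, D) + 1  [with M=11, D=-3]  = 12
J = max(K, F) + 2  [with K=12, F=7]  = 14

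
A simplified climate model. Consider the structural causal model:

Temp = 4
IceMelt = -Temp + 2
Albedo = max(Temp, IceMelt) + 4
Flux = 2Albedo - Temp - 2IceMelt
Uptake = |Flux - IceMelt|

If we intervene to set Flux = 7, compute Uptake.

Intervening sets Flux = 7 and removes its equation (Flux = 2Albedo - Temp - 2IceMelt).
IceMelt = -Temp + 2  [with Temp=4]  = -2
Uptake = |Flux - IceMelt|  [with Flux=7, IceMelt=-2]  = 9

9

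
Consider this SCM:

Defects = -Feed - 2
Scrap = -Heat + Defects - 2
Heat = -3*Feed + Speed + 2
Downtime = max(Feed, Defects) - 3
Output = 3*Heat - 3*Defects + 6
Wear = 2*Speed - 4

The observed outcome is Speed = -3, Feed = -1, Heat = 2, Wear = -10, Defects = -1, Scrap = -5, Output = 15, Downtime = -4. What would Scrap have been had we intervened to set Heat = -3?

0

The intervention breaks the incoming arrows to Heat: Heat = -3*Feed + Speed + 2 no longer applies, and Heat = -3.
Defects = -Feed - 2  [with Feed=-1]  = -1
Scrap = -Heat + Defects - 2  [with Heat=-3, Defects=-1]  = 0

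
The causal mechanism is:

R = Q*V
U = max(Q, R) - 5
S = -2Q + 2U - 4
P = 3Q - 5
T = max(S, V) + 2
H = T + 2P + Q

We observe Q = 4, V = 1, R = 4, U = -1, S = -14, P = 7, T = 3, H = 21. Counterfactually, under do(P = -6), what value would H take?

Intervening sets P = -6 and removes its equation (P = 3Q - 5).
R = Q*V  [with Q=4, V=1]  = 4
U = max(Q, R) - 5  [with Q=4, R=4]  = -1
S = -2Q + 2U - 4  [with Q=4, U=-1]  = -14
T = max(S, V) + 2  [with S=-14, V=1]  = 3
H = T + 2P + Q  [with T=3, P=-6, Q=4]  = -5

-5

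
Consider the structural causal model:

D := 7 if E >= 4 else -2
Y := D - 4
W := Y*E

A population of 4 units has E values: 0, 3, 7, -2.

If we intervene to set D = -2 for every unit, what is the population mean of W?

-12

Under do(D=-2), D's equation is replaced by D=-2 for every unit. Per-unit W: 0, -18, -42, 12. Mean = -12.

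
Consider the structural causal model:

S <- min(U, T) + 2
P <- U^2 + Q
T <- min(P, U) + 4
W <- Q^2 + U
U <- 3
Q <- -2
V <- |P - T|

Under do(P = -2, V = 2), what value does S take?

The joint intervention fixes P = -2, V = 2, removing each variable's own equation.
T = min(P, U) + 4  [with P=-2, U=3]  = 2
S = min(U, T) + 2  [with U=3, T=2]  = 4

4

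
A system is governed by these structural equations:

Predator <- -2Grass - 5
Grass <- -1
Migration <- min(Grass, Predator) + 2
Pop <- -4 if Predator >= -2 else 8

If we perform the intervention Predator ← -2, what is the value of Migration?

0

The intervention breaks the incoming arrows to Predator: Predator <- -2Grass - 5 no longer applies, and Predator = -2.
Migration = min(Grass, Predator) + 2  [with Grass=-1, Predator=-2]  = 0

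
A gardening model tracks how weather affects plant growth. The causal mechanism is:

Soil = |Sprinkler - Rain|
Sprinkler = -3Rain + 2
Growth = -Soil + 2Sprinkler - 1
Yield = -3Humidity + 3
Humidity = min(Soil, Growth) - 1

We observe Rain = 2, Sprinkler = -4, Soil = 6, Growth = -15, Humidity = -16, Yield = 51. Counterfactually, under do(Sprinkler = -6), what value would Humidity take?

do(Sprinkler=-6) replaces the equation Sprinkler = -3Rain + 2 with the constant Sprinkler = -6.
Soil = |Sprinkler - Rain|  [with Sprinkler=-6, Rain=2]  = 8
Growth = -Soil + 2Sprinkler - 1  [with Soil=8, Sprinkler=-6]  = -21
Humidity = min(Soil, Growth) - 1  [with Soil=8, Growth=-21]  = -22

-22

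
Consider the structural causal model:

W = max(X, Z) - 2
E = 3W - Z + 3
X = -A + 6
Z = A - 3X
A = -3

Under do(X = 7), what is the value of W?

Under do(X=7), the mechanism X = -A + 6 is discarded; X is fixed at 7.
Z = A - 3X  [with A=-3, X=7]  = -24
W = max(X, Z) - 2  [with X=7, Z=-24]  = 5

5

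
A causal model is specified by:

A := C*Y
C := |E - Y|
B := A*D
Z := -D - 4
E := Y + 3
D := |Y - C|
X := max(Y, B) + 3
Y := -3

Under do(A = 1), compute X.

do(A=1) replaces the equation A := C*Y with the constant A = 1.
E = Y + 3  [with Y=-3]  = 0
C = |E - Y|  [with E=0, Y=-3]  = 3
D = |Y - C|  [with Y=-3, C=3]  = 6
B = A*D  [with A=1, D=6]  = 6
X = max(Y, B) + 3  [with Y=-3, B=6]  = 9

9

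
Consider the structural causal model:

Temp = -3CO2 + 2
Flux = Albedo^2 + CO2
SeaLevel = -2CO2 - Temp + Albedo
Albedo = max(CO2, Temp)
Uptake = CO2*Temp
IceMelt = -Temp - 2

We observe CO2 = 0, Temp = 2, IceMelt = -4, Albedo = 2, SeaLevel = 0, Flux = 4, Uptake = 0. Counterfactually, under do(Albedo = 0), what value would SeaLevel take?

-2

Intervening sets Albedo = 0 and removes its equation (Albedo = max(CO2, Temp)).
Temp = -3CO2 + 2  [with CO2=0]  = 2
SeaLevel = -2CO2 - Temp + Albedo  [with CO2=0, Temp=2, Albedo=0]  = -2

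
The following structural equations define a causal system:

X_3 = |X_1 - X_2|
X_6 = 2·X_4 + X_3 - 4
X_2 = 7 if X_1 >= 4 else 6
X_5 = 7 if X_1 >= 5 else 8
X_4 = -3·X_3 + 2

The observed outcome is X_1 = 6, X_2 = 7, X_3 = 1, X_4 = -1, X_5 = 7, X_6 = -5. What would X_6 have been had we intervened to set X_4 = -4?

Under do(X_4=-4), the mechanism X_4 = -3·X_3 + 2 is discarded; X_4 is fixed at -4.
X_2 = 7 if X_1 >= 4 else 6  [with X_1=6]  = 7
X_3 = |X_1 - X_2|  [with X_1=6, X_2=7]  = 1
X_6 = 2·X_4 + X_3 - 4  [with X_4=-4, X_3=1]  = -11

-11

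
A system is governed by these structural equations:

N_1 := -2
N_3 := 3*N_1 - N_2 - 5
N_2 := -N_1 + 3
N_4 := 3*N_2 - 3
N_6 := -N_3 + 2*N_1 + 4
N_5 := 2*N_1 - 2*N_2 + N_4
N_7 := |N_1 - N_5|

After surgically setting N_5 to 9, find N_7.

Under do(N_5=9), the mechanism N_5 := 2*N_1 - 2*N_2 + N_4 is discarded; N_5 is fixed at 9.
N_7 = |N_1 - N_5|  [with N_1=-2, N_5=9]  = 11

11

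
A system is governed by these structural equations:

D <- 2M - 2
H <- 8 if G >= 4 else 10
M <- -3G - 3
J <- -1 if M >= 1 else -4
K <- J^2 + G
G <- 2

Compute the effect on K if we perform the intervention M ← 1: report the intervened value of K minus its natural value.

do(M=1) replaces the equation M <- -3G - 3 with the constant M = 1.
J = -1 if M >= 1 else -4  [with M=1]  = -1
K = J^2 + G  [with J=-1, G=2]  = 3
Without intervention: M = -3G - 3  [with G=2]  = -9; J = -1 if M >= 1 else -4  [with M=-9]  = -4; K = J^2 + G  [with J=-4, G=2]  = 18.
Change = 3 − 18 = -15.

-15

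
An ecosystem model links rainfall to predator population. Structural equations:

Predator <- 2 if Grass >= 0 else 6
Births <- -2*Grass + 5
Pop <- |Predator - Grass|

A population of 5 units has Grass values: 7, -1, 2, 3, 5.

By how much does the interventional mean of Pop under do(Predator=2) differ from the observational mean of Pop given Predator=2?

do(Predator=2) breaks Predator's dependence on Grass. With Predator=2 fixed, Pop across the units is 5, 3, 0, 1, 3, mean 2.4.
Conditioning on Predator=2 selects the 4 unit(s) with Grass ∈ {7, 2, 3, 5}. Their Pop values: 5, 0, 1, 3. Mean = 2.25.
Difference = 2.4 − 2.25 = 0.15.

0.15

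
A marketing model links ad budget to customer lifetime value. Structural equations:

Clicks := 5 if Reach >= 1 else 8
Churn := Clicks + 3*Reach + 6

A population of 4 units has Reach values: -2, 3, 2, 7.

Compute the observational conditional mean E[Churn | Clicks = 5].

E[Churn|Clicks=5] averages over only the 3 units with Clicks=5 (Reach = 3, 2, 7): Churn = 20, 17, 32, mean 23.

23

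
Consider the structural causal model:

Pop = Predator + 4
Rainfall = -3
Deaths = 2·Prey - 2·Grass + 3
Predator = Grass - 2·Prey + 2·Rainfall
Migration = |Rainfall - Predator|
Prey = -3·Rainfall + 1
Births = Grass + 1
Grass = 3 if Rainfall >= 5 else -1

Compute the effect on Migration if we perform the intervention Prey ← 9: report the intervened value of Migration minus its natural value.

-2

The intervention breaks the incoming arrows to Prey: Prey = -3·Rainfall + 1 no longer applies, and Prey = 9.
Grass = 3 if Rainfall >= 5 else -1  [with Rainfall=-3]  = -1
Predator = Grass - 2·Prey + 2·Rainfall  [with Grass=-1, Prey=9, Rainfall=-3]  = -25
Migration = |Rainfall - Predator|  [with Rainfall=-3, Predator=-25]  = 22
Without intervention: Grass = 3 if Rainfall >= 5 else -1  [with Rainfall=-3]  = -1; Prey = -3·Rainfall + 1  [with Rainfall=-3]  = 10; Predator = Grass - 2·Prey + 2·Rainfall  [with Grass=-1, Prey=10, Rainfall=-3]  = -27; Migration = |Rainfall - Predator|  [with Rainfall=-3, Predator=-27]  = 24.
Change = 22 − 24 = -2.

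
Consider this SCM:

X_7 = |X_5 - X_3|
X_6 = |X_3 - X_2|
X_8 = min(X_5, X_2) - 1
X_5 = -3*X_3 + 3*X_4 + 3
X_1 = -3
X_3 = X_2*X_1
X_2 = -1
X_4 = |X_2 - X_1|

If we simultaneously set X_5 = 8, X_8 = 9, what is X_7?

5

Setting X_5 = 8, X_8 = 9 by intervention discards those variables' equations.
X_3 = X_2*X_1  [with X_2=-1, X_1=-3]  = 3
X_7 = |X_5 - X_3|  [with X_5=8, X_3=3]  = 5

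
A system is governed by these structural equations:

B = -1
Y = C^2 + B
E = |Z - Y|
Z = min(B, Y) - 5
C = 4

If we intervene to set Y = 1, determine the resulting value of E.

do(Y=1) replaces the equation Y = C^2 + B with the constant Y = 1.
Z = min(B, Y) - 5  [with B=-1, Y=1]  = -6
E = |Z - Y|  [with Z=-6, Y=1]  = 7

7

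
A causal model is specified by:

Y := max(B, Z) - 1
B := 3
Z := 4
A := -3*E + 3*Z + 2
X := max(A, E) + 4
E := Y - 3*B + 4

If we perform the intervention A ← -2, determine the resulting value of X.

The intervention breaks the incoming arrows to A: A := -3*E + 3*Z + 2 no longer applies, and A = -2.
Y = max(B, Z) - 1  [with B=3, Z=4]  = 3
E = Y - 3*B + 4  [with Y=3, B=3]  = -2
X = max(A, E) + 4  [with A=-2, E=-2]  = 2

2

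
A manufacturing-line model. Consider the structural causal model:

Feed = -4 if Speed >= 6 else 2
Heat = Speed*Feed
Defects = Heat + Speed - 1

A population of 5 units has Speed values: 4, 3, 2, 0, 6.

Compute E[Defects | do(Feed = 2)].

8

Under do(Feed=2), Feed's equation is replaced by Feed=2 for every unit. Per-unit Defects: 11, 8, 5, -1, 17. Mean = 8.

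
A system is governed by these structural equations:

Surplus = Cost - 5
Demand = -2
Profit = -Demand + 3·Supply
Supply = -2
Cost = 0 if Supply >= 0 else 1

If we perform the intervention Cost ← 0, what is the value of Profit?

-4

The intervention breaks the incoming arrows to Cost: Cost = 0 if Supply >= 0 else 1 no longer applies, and Cost = 0.
Profit is not downstream of the intervention, so its value is determined by the original equations.
Profit = -Demand + 3·Supply  [with Demand=-2, Supply=-2]  = -4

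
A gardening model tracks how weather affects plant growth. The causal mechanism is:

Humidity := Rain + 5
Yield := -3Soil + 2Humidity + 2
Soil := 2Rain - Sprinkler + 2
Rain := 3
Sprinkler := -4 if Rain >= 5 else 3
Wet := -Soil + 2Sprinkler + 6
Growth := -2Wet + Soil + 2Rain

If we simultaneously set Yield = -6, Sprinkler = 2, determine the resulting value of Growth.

The joint intervention fixes Yield = -6, Sprinkler = 2, removing each variable's own equation.
Soil = 2Rain - Sprinkler + 2  [with Rain=3, Sprinkler=2]  = 6
Wet = -Soil + 2Sprinkler + 6  [with Soil=6, Sprinkler=2]  = 4
Growth = -2Wet + Soil + 2Rain  [with Wet=4, Soil=6, Rain=3]  = 4

4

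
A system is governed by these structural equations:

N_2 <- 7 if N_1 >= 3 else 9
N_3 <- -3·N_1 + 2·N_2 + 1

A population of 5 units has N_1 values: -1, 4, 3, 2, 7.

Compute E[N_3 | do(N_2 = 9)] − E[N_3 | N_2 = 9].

Under do(N_2=9), N_2's equation is replaced by N_2=9 for every unit. Per-unit N_3: 22, 7, 10, 13, -2. Mean = 10.
Observing N_2=9 restricts to units where N_2's equation naturally yields 9: N_1 ∈ {-1, 2}. In that subpopulation N_3 = 22, 13, mean 17.5.
Difference = 10 − 17.5 = -7.5.

-7.5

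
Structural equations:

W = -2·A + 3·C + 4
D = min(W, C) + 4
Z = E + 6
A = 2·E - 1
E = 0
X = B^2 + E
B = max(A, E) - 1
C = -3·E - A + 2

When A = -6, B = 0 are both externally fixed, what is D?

12

Setting A = -6, B = 0 by intervention discards those variables' equations.
C = -3·E - A + 2  [with E=0, A=-6]  = 8
W = -2·A + 3·C + 4  [with A=-6, C=8]  = 40
D = min(W, C) + 4  [with W=40, C=8]  = 12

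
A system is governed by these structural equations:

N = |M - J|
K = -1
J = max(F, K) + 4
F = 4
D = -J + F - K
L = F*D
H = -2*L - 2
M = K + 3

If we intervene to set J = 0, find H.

The intervention breaks the incoming arrows to J: J = max(F, K) + 4 no longer applies, and J = 0.
D = -J + F - K  [with J=0, F=4, K=-1]  = 5
L = F*D  [with F=4, D=5]  = 20
H = -2*L - 2  [with L=20]  = -42

-42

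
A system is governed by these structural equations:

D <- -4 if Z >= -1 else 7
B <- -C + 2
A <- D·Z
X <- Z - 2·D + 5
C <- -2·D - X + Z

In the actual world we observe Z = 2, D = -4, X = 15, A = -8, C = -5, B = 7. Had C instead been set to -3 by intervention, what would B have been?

The intervention breaks the incoming arrows to C: C <- -2·D - X + Z no longer applies, and C = -3.
B = -C + 2  [with C=-3]  = 5

5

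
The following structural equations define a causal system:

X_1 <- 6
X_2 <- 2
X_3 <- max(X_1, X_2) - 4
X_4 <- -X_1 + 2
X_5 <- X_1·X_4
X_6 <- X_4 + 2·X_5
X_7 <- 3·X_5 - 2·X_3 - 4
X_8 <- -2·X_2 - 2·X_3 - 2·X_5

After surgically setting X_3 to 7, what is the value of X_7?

The intervention breaks the incoming arrows to X_3: X_3 <- max(X_1, X_2) - 4 no longer applies, and X_3 = 7.
X_4 = -X_1 + 2  [with X_1=6]  = -4
X_5 = X_1·X_4  [with X_1=6, X_4=-4]  = -24
X_7 = 3·X_5 - 2·X_3 - 4  [with X_5=-24, X_3=7]  = -90

-90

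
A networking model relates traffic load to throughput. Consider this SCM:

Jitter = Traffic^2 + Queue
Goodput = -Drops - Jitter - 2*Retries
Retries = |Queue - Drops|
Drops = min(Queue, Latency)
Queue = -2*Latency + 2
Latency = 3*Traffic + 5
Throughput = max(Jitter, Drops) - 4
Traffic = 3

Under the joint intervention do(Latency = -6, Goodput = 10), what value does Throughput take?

Setting Latency = -6, Goodput = 10 by intervention discards those variables' equations.
Queue = -2*Latency + 2  [with Latency=-6]  = 14
Drops = min(Queue, Latency)  [with Queue=14, Latency=-6]  = -6
Jitter = Traffic^2 + Queue  [with Traffic=3, Queue=14]  = 23
Throughput = max(Jitter, Drops) - 4  [with Jitter=23, Drops=-6]  = 19

19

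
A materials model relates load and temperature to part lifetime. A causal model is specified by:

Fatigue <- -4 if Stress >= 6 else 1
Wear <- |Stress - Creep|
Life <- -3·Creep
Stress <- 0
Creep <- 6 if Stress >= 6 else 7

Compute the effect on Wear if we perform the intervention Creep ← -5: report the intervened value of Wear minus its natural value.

The intervention breaks the incoming arrows to Creep: Creep <- 6 if Stress >= 6 else 7 no longer applies, and Creep = -5.
Wear = |Stress - Creep|  [with Stress=0, Creep=-5]  = 5
Without intervention: Creep = 6 if Stress >= 6 else 7  [with Stress=0]  = 7; Wear = |Stress - Creep|  [with Stress=0, Creep=7]  = 7.
Change = 5 − 7 = -2.

-2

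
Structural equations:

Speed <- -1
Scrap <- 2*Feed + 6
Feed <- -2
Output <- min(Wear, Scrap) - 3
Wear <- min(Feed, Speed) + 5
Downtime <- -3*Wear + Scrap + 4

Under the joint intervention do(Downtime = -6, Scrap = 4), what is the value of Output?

0

Setting Downtime = -6, Scrap = 4 by intervention discards those variables' equations.
Wear = min(Feed, Speed) + 5  [with Feed=-2, Speed=-1]  = 3
Output = min(Wear, Scrap) - 3  [with Wear=3, Scrap=4]  = 0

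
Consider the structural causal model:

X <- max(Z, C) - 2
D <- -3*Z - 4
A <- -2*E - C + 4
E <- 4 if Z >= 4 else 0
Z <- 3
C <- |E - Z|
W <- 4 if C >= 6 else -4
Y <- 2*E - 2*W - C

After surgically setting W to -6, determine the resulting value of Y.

Intervening sets W = -6 and removes its equation (W <- 4 if C >= 6 else -4).
E = 4 if Z >= 4 else 0  [with Z=3]  = 0
C = |E - Z|  [with E=0, Z=3]  = 3
Y = 2*E - 2*W - C  [with E=0, W=-6, C=3]  = 9

9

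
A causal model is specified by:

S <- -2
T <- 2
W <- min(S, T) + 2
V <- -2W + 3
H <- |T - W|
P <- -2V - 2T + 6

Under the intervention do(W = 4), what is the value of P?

12

The intervention breaks the incoming arrows to W: W <- min(S, T) + 2 no longer applies, and W = 4.
V = -2W + 3  [with W=4]  = -5
P = -2V - 2T + 6  [with V=-5, T=2]  = 12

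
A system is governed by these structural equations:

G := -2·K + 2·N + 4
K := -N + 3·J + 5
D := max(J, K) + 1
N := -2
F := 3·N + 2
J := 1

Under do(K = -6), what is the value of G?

The intervention breaks the incoming arrows to K: K := -N + 3·J + 5 no longer applies, and K = -6.
G = -2·K + 2·N + 4  [with K=-6, N=-2]  = 12

12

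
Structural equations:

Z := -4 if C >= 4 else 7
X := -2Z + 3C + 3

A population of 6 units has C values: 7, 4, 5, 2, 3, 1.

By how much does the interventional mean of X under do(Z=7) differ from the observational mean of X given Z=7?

5

do(Z=7) breaks Z's dependence on C. With Z=7 fixed, X across the units is 10, 1, 4, -5, -2, -8, mean 0.
Observing Z=7 restricts to units where Z's equation naturally yields 7: C ∈ {2, 3, 1}. In that subpopulation X = -5, -2, -8, mean -5.
Difference = 0 − (-5) = 5.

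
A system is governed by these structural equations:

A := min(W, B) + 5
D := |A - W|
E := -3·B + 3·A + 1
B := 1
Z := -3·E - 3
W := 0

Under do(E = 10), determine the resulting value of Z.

-33

Under do(E=10), the mechanism E := -3·B + 3·A + 1 is discarded; E is fixed at 10.
Z = -3·E - 3  [with E=10]  = -33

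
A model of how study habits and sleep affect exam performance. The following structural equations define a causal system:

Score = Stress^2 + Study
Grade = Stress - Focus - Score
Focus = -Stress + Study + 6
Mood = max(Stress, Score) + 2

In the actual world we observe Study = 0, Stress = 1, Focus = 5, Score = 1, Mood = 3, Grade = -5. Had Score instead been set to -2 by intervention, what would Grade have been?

Under do(Score=-2), the mechanism Score = Stress^2 + Study is discarded; Score is fixed at -2.
Focus = -Stress + Study + 6  [with Stress=1, Study=0]  = 5
Grade = Stress - Focus - Score  [with Stress=1, Focus=5, Score=-2]  = -2

-2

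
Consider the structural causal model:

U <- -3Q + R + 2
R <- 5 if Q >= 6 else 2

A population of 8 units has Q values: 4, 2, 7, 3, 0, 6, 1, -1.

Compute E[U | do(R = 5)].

Under do(R=5), R's equation is replaced by R=5 for every unit. Per-unit U: -5, 1, -14, -2, 7, -11, 4, 10. Mean = -1.25.

-1.25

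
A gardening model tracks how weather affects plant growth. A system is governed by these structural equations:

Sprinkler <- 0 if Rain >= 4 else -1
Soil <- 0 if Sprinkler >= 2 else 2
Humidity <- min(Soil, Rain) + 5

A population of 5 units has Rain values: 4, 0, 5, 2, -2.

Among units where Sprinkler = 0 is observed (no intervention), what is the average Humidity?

E[Humidity|Sprinkler=0] averages over only the 2 units with Sprinkler=0 (Rain = 4, 5): Humidity = 7, 7, mean 7.

7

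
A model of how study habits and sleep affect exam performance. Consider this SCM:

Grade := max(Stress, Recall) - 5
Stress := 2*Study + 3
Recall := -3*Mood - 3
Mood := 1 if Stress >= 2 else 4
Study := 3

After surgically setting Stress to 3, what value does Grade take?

do(Stress=3) replaces the equation Stress := 2*Study + 3 with the constant Stress = 3.
Mood = 1 if Stress >= 2 else 4  [with Stress=3]  = 1
Recall = -3*Mood - 3  [with Mood=1]  = -6
Grade = max(Stress, Recall) - 5  [with Stress=3, Recall=-6]  = -2

-2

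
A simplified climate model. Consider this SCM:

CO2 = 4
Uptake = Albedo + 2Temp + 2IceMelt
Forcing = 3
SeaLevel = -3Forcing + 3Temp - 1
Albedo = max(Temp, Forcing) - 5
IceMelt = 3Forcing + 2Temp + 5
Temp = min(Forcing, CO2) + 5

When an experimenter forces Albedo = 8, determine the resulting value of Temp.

8

do(Albedo=8) replaces the equation Albedo = max(Temp, Forcing) - 5 with the constant Albedo = 8.
Temp is not downstream of the intervention, so its value is determined by the original equations.
Temp = min(Forcing, CO2) + 5  [with Forcing=3, CO2=4]  = 8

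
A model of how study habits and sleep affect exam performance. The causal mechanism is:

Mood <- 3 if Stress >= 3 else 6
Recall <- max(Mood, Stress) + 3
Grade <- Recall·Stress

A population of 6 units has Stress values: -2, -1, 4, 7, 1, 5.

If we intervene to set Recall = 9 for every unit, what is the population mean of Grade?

21

The intervention sets Recall=9 in all 6 units regardless of Stress. Recomputing Grade per unit gives -18, -9, 36, 63, 9, 45; average 21.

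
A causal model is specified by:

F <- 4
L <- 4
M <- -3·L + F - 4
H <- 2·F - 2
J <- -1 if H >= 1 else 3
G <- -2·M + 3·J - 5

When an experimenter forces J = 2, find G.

25

The intervention breaks the incoming arrows to J: J <- -1 if H >= 1 else 3 no longer applies, and J = 2.
M = -3·L + F - 4  [with L=4, F=4]  = -12
G = -2·M + 3·J - 5  [with M=-12, J=2]  = 25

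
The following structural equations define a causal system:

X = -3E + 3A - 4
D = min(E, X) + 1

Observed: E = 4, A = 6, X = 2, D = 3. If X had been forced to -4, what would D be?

-3

The intervention breaks the incoming arrows to X: X = -3E + 3A - 4 no longer applies, and X = -4.
D = min(E, X) + 1  [with E=4, X=-4]  = -3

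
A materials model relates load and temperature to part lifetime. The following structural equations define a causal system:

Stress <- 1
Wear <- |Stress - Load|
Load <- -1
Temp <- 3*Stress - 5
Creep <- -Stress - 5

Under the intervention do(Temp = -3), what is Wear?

do(Temp=-3) replaces the equation Temp <- 3*Stress - 5 with the constant Temp = -3.
Wear is not downstream of the intervention, so its value is determined by the original equations.
Wear = |Stress - Load|  [with Stress=1, Load=-1]  = 2

2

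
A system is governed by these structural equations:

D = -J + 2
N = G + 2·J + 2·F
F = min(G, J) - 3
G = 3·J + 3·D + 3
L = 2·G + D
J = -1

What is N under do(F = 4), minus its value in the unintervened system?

The intervention breaks the incoming arrows to F: F = min(G, J) - 3 no longer applies, and F = 4.
D = -J + 2  [with J=-1]  = 3
G = 3·J + 3·D + 3  [with J=-1, D=3]  = 9
N = G + 2·J + 2·F  [with G=9, J=-1, F=4]  = 15
Without intervention: D = -J + 2  [with J=-1]  = 3; G = 3·J + 3·D + 3  [with J=-1, D=3]  = 9; F = min(G, J) - 3  [with G=9, J=-1]  = -4; N = G + 2·J + 2·F  [with G=9, J=-1, F=-4]  = -1.
Change = 15 − (-1) = 16.

16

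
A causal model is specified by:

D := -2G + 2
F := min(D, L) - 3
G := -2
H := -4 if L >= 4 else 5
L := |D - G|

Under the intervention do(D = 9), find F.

Under do(D=9), the mechanism D := -2G + 2 is discarded; D is fixed at 9.
L = |D - G|  [with D=9, G=-2]  = 11
F = min(D, L) - 3  [with D=9, L=11]  = 6

6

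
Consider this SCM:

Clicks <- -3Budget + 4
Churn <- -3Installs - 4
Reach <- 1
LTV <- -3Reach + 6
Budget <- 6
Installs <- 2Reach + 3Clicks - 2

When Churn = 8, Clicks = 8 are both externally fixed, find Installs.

Under do(Churn = 8, Clicks = 8), each intervened variable's structural equation is replaced by its fixed value.
Installs = 2Reach + 3Clicks - 2  [with Reach=1, Clicks=8]  = 24

24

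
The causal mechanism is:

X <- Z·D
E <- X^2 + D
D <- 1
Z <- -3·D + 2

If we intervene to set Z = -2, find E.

5

Under do(Z=-2), the mechanism Z <- -3·D + 2 is discarded; Z is fixed at -2.
X = Z·D  [with Z=-2, D=1]  = -2
E = X^2 + D  [with X=-2, D=1]  = 5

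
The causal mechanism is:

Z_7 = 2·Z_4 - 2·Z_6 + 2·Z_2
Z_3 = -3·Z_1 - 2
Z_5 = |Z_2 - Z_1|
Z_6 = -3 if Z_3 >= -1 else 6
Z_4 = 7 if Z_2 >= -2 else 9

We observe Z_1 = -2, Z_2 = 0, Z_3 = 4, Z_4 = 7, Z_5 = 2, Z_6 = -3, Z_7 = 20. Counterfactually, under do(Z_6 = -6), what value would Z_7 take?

26

Intervening sets Z_6 = -6 and removes its equation (Z_6 = -3 if Z_3 >= -1 else 6).
Z_4 = 7 if Z_2 >= -2 else 9  [with Z_2=0]  = 7
Z_7 = 2·Z_4 - 2·Z_6 + 2·Z_2  [with Z_4=7, Z_6=-6, Z_2=0]  = 26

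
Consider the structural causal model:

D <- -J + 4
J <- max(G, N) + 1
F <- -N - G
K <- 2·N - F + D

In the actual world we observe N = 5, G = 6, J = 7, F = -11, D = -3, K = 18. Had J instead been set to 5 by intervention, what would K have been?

The intervention breaks the incoming arrows to J: J <- max(G, N) + 1 no longer applies, and J = 5.
F = -N - G  [with N=5, G=6]  = -11
D = -J + 4  [with J=5]  = -1
K = 2·N - F + D  [with N=5, F=-11, D=-1]  = 20

20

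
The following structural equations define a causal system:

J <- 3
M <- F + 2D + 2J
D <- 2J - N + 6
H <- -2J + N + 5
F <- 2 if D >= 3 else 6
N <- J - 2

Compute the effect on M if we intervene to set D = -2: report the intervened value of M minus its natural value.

Under do(D=-2), the mechanism D <- 2J - N + 6 is discarded; D is fixed at -2.
F = 2 if D >= 3 else 6  [with D=-2]  = 6
M = F + 2D + 2J  [with F=6, D=-2, J=3]  = 8
Without intervention: N = J - 2  [with J=3]  = 1; D = 2J - N + 6  [with J=3, N=1]  = 11; F = 2 if D >= 3 else 6  [with D=11]  = 2; M = F + 2D + 2J  [with F=2, D=11, J=3]  = 30.
Change = 8 − 30 = -22.

-22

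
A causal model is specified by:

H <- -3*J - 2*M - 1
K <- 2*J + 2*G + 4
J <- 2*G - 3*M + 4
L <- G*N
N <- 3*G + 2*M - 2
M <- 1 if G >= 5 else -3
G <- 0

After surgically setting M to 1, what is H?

-6

Under do(M=1), the mechanism M <- 1 if G >= 5 else -3 is discarded; M is fixed at 1.
J = 2*G - 3*M + 4  [with G=0, M=1]  = 1
H = -3*J - 2*M - 1  [with J=1, M=1]  = -6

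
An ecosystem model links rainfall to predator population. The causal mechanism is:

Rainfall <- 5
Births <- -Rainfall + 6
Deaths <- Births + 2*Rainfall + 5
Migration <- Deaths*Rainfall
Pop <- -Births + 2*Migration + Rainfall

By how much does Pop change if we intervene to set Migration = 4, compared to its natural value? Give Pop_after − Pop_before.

Intervening sets Migration = 4 and removes its equation (Migration <- Deaths*Rainfall).
Births = -Rainfall + 6  [with Rainfall=5]  = 1
Pop = -Births + 2*Migration + Rainfall  [with Births=1, Migration=4, Rainfall=5]  = 12
Without intervention: Births = -Rainfall + 6  [with Rainfall=5]  = 1; Deaths = Births + 2*Rainfall + 5  [with Births=1, Rainfall=5]  = 16; Migration = Deaths*Rainfall  [with Deaths=16, Rainfall=5]  = 80; Pop = -Births + 2*Migration + Rainfall  [with Births=1, Migration=80, Rainfall=5]  = 164.
Change = 12 − 164 = -152.

-152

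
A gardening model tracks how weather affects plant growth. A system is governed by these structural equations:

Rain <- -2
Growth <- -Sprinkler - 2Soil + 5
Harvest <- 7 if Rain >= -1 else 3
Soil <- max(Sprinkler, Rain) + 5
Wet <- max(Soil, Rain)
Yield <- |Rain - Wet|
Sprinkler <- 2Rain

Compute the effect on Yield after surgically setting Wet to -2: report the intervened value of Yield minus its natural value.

Under do(Wet=-2), the mechanism Wet <- max(Soil, Rain) is discarded; Wet is fixed at -2.
Yield = |Rain - Wet|  [with Rain=-2, Wet=-2]  = 0
Without intervention: Sprinkler = 2Rain  [with Rain=-2]  = -4; Soil = max(Sprinkler, Rain) + 5  [with Sprinkler=-4, Rain=-2]  = 3; Wet = max(Soil, Rain)  [with Soil=3, Rain=-2]  = 3; Yield = |Rain - Wet|  [with Rain=-2, Wet=3]  = 5.
Change = 0 − 5 = -5.

-5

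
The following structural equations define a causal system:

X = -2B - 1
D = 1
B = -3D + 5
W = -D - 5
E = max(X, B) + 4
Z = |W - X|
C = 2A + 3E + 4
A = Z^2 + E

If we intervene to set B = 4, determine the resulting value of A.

17

Under do(B=4), the mechanism B = -3D + 5 is discarded; B is fixed at 4.
X = -2B - 1  [with B=4]  = -9
W = -D - 5  [with D=1]  = -6
Z = |W - X|  [with W=-6, X=-9]  = 3
E = max(X, B) + 4  [with X=-9, B=4]  = 8
A = Z^2 + E  [with Z=3, E=8]  = 17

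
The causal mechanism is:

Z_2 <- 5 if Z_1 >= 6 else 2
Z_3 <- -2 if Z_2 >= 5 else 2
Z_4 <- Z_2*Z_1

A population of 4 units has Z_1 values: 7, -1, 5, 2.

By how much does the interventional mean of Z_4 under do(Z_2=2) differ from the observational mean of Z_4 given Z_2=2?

do(Z_2=2) breaks Z_2's dependence on Z_1. With Z_2=2 fixed, Z_4 across the units is 14, -2, 10, 4, mean 6.5.
Conditioning on Z_2=2 selects the 3 unit(s) with Z_1 ∈ {-1, 5, 2}. Their Z_4 values: -2, 10, 4. Mean = 4.
Difference = 6.5 − 4 = 2.5.

2.5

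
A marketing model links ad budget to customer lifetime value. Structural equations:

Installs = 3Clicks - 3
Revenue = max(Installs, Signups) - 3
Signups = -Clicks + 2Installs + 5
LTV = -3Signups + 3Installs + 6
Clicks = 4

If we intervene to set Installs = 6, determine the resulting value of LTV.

-15

do(Installs=6) replaces the equation Installs = 3Clicks - 3 with the constant Installs = 6.
Signups = -Clicks + 2Installs + 5  [with Clicks=4, Installs=6]  = 13
LTV = -3Signups + 3Installs + 6  [with Signups=13, Installs=6]  = -15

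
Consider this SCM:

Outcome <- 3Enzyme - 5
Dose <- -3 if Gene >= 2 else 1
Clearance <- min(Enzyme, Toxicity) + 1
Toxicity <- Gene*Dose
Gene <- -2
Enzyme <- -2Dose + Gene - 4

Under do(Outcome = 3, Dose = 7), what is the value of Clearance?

The joint intervention fixes Outcome = 3, Dose = 7, removing each variable's own equation.
Enzyme = -2Dose + Gene - 4  [with Dose=7, Gene=-2]  = -20
Toxicity = Gene*Dose  [with Gene=-2, Dose=7]  = -14
Clearance = min(Enzyme, Toxicity) + 1  [with Enzyme=-20, Toxicity=-14]  = -19

-19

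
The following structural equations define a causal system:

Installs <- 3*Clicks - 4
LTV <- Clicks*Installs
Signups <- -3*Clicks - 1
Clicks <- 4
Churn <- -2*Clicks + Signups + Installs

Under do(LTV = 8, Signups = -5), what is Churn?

-5

Under do(LTV = 8, Signups = -5), each intervened variable's structural equation is replaced by its fixed value.
Installs = 3*Clicks - 4  [with Clicks=4]  = 8
Churn = -2*Clicks + Signups + Installs  [with Clicks=4, Signups=-5, Installs=8]  = -5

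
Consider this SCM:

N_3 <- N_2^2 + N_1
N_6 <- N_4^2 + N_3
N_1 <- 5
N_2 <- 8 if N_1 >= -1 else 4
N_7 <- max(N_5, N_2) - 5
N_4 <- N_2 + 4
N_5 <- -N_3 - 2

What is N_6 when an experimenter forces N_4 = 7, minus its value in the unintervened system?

-95

Under do(N_4=7), the mechanism N_4 <- N_2 + 4 is discarded; N_4 is fixed at 7.
N_2 = 8 if N_1 >= -1 else 4  [with N_1=5]  = 8
N_3 = N_2^2 + N_1  [with N_2=8, N_1=5]  = 69
N_6 = N_4^2 + N_3  [with N_4=7, N_3=69]  = 118
Without intervention: N_2 = 8 if N_1 >= -1 else 4  [with N_1=5]  = 8; N_3 = N_2^2 + N_1  [with N_2=8, N_1=5]  = 69; N_4 = N_2 + 4  [with N_2=8]  = 12; N_6 = N_4^2 + N_3  [with N_4=12, N_3=69]  = 213.
Change = 118 − 213 = -95.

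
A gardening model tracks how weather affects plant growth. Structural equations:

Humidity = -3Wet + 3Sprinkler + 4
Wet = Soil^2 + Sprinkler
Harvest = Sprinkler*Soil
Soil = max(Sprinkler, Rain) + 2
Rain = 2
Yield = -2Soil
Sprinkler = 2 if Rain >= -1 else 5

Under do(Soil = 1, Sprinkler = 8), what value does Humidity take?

Setting Soil = 1, Sprinkler = 8 by intervention discards those variables' equations.
Wet = Soil^2 + Sprinkler  [with Soil=1, Sprinkler=8]  = 9
Humidity = -3Wet + 3Sprinkler + 4  [with Wet=9, Sprinkler=8]  = 1

1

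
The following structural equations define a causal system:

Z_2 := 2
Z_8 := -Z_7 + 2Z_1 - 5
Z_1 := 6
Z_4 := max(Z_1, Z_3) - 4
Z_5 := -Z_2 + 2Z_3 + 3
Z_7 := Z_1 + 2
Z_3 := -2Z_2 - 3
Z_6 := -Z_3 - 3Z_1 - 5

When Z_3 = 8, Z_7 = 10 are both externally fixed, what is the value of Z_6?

Under do(Z_3 = 8, Z_7 = 10), each intervened variable's structural equation is replaced by its fixed value.
Z_6 = -Z_3 - 3Z_1 - 5  [with Z_3=8, Z_1=6]  = -31

-31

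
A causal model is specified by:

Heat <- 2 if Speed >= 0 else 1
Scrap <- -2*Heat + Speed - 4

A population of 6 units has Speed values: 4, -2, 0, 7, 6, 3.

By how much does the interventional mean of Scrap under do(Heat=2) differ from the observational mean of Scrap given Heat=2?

-1

Under do(Heat=2), Heat's equation is replaced by Heat=2 for every unit. Per-unit Scrap: -4, -10, -8, -1, -2, -5. Mean = -5.
Conditioning on Heat=2 selects the 5 unit(s) with Speed ∈ {4, 0, 7, 6, 3}. Their Scrap values: -4, -8, -1, -2, -5. Mean = -4.
Difference = -5 − (-4) = -1.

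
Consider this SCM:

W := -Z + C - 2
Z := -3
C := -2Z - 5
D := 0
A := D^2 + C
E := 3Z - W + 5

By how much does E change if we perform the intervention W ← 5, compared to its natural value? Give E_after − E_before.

Intervening sets W = 5 and removes its equation (W := -Z + C - 2).
E = 3Z - W + 5  [with Z=-3, W=5]  = -9
Without intervention: C = -2Z - 5  [with Z=-3]  = 1; W = -Z + C - 2  [with Z=-3, C=1]  = 2; E = 3Z - W + 5  [with Z=-3, W=2]  = -6.
Change = -9 − (-6) = -3.

-3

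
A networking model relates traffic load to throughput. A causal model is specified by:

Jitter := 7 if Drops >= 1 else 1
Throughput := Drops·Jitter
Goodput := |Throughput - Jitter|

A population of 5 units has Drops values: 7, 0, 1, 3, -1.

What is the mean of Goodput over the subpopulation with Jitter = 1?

1.5

E[Goodput|Jitter=1] averages over only the 2 units with Jitter=1 (Drops = 0, -1): Goodput = 1, 2, mean 1.5.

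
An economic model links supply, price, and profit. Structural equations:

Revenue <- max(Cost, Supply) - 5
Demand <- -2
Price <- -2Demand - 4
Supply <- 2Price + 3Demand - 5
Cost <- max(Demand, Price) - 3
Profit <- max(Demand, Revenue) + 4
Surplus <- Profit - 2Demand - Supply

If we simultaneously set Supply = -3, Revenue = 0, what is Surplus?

Under do(Supply = -3, Revenue = 0), each intervened variable's structural equation is replaced by its fixed value.
Profit = max(Demand, Revenue) + 4  [with Demand=-2, Revenue=0]  = 4
Surplus = Profit - 2Demand - Supply  [with Profit=4, Demand=-2, Supply=-3]  = 11

11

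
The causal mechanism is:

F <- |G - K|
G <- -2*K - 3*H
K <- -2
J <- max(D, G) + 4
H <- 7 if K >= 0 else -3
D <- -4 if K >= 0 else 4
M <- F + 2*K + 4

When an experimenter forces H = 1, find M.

3

Under do(H=1), the mechanism H <- 7 if K >= 0 else -3 is discarded; H is fixed at 1.
G = -2*K - 3*H  [with K=-2, H=1]  = 1
F = |G - K|  [with G=1, K=-2]  = 3
M = F + 2*K + 4  [with F=3, K=-2]  = 3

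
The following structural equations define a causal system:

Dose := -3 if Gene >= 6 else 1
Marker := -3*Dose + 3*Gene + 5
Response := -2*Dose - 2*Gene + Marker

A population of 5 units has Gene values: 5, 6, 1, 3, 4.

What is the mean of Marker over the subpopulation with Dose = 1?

11.75

Conditioning on Dose=1 selects the 4 unit(s) with Gene ∈ {5, 1, 3, 4}. Their Marker values: 17, 5, 11, 14. Mean = 11.75.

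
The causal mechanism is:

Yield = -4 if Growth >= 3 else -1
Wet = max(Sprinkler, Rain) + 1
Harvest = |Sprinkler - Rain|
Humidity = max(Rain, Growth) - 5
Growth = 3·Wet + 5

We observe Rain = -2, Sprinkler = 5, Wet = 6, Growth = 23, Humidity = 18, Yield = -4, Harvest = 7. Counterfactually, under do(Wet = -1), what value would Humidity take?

do(Wet=-1) replaces the equation Wet = max(Sprinkler, Rain) + 1 with the constant Wet = -1.
Growth = 3·Wet + 5  [with Wet=-1]  = 2
Humidity = max(Rain, Growth) - 5  [with Rain=-2, Growth=2]  = -3

-3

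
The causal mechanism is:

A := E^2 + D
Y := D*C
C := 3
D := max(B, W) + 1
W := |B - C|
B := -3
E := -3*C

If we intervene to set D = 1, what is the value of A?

Under do(D=1), the mechanism D := max(B, W) + 1 is discarded; D is fixed at 1.
E = -3*C  [with C=3]  = -9
A = E^2 + D  [with E=-9, D=1]  = 82

82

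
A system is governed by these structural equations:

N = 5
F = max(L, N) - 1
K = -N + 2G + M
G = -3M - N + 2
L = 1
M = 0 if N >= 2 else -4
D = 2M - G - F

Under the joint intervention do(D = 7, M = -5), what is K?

Setting D = 7, M = -5 by intervention discards those variables' equations.
G = -3M - N + 2  [with M=-5, N=5]  = 12
K = -N + 2G + M  [with N=5, G=12, M=-5]  = 14

14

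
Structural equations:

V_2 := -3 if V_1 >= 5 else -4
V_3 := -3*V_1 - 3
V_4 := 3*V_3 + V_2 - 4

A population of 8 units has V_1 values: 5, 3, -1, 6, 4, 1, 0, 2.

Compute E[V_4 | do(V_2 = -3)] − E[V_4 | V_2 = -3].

27

The intervention sets V_2=-3 in all 8 units regardless of V_1. Recomputing V_4 per unit gives -61, -43, -7, -70, -52, -25, -16, -34; average -38.5.
E[V_4|V_2=-3] averages over only the 2 units with V_2=-3 (V_1 = 5, 6): V_4 = -61, -70, mean -65.5.
Difference = -38.5 − (-65.5) = 27.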